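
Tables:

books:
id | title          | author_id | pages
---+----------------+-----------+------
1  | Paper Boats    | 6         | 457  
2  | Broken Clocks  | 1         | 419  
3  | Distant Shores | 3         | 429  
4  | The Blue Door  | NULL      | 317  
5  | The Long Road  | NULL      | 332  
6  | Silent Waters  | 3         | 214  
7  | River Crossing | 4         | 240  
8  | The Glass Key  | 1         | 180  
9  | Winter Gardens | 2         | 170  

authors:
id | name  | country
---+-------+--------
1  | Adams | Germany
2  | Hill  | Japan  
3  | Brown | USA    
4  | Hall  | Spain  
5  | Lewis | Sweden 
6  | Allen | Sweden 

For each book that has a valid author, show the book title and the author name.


INNER JOIN keeps only books rows whose author_id matches an id in authors. Walk through each book:
  - book 1 (Paper Boats): author_id=6 -> matches Allen
  - book 2 (Broken Clocks): author_id=1 -> matches Adams
  - book 3 (Distant Shores): author_id=3 -> matches Brown
  - book 4 (The Blue Door): author_id=NULL, no match -> dropped
  - book 5 (The Long Road): author_id=NULL, no match -> dropped
  - book 6 (Silent Waters): author_id=3 -> matches Brown
  - book 7 (River Crossing): author_id=4 -> matches Hall
  - book 8 (The Glass Key): author_id=1 -> matches Adams
  - book 9 (Winter Gardens): author_id=2 -> matches Hill
So 2 of 9 rows are dropped.

SQL:
SELECT a.title, b.name AS author
FROM books a
INNER JOIN authors b ON a.author_id = b.id

Result:
title          | author
---------------+-------
Paper Boats    | Allen 
Broken Clocks  | Adams 
Distant Shores | Brown 
Silent Waters  | Brown 
River Crossing | Hall  
The Glass Key  | Adams 
Winter Gardens | Hill  


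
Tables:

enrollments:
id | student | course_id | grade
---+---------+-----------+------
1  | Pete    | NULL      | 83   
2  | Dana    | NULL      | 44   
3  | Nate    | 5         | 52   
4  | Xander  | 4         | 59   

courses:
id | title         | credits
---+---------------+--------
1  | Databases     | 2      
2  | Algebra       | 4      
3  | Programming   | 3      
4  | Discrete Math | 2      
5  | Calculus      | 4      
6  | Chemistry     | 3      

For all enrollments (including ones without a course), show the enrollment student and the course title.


LEFT JOIN keeps every row from enrollments (the left table); where course_id has no match in courses, the course columns become NULL. Walk through each enrollment:
  - enrollment 1 (Pete): course_id=NULL, no match -> kept with NULL
  - enrollment 2 (Dana): course_id=NULL, no match -> kept with NULL
  - enrollment 3 (Nate): course_id=5 -> matches Calculus
  - enrollment 4 (Xander): course_id=4 -> matches Discrete Math
All 4 rows appear; 2 have NULL course.

SQL:
SELECT a.student, b.title AS course
FROM enrollments a
LEFT JOIN courses b ON a.course_id = b.id

Result:
student | course       
--------+--------------
Pete    | NULL         
Dana    | NULL         
Nate    | Calculus     
Xander  | Discrete Math


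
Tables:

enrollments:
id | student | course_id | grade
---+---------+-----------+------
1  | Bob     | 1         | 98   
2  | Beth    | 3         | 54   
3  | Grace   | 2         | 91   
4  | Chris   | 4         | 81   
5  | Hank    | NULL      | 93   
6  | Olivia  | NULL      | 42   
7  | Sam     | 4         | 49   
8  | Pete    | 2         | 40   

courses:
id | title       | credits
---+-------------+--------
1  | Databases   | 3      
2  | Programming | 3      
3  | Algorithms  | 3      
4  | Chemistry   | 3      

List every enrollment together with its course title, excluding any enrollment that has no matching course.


INNER JOIN keeps only enrollments rows whose course_id matches an id in courses. Walk through each enrollment:
  - enrollment 1 (Bob): course_id=1 -> matches Databases
  - enrollment 2 (Beth): course_id=3 -> matches Algorithms
  - enrollment 3 (Grace): course_id=2 -> matches Programming
  - enrollment 4 (Chris): course_id=4 -> matches Chemistry
  - enrollment 5 (Hank): course_id=NULL, no match -> dropped
  - enrollment 6 (Olivia): course_id=NULL, no match -> dropped
  - enrollment 7 (Sam): course_id=4 -> matches Chemistry
  - enrollment 8 (Pete): course_id=2 -> matches Programming
So 2 of 8 rows are dropped.

SQL:
SELECT a.student, b.title AS course
FROM enrollments a
INNER JOIN courses b ON a.course_id = b.id

Result:
student | course     
--------+------------
Bob     | Databases  
Beth    | Algorithms 
Grace   | Programming
Chris   | Chemistry  
Sam     | Chemistry  
Pete    | Programming


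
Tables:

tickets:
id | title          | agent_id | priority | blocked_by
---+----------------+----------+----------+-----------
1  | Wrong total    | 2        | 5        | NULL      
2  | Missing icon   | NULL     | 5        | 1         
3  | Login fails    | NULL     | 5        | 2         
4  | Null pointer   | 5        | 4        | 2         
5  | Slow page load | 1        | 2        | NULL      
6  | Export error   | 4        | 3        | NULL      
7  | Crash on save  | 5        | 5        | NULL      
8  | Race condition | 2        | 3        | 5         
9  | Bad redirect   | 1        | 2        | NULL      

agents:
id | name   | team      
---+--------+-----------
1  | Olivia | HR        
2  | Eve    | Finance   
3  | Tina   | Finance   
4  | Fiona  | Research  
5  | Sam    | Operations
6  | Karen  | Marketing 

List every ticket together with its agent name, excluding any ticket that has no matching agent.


INNER JOIN keeps only tickets rows whose agent_id matches an id in agents. Walk through each ticket:
  - ticket 1 (Wrong total): agent_id=2 -> matches Eve
  - ticket 2 (Missing icon): agent_id=NULL, no match -> dropped
  - ticket 3 (Login fails): agent_id=NULL, no match -> dropped
  - ticket 4 (Null pointer): agent_id=5 -> matches Sam
  - ticket 5 (Slow page load): agent_id=1 -> matches Olivia
  - ticket 6 (Export error): agent_id=4 -> matches Fiona
  - ticket 7 (Crash on save): agent_id=5 -> matches Sam
  - ticket 8 (Race condition): agent_id=2 -> matches Eve
  - ticket 9 (Bad redirect): agent_id=1 -> matches Olivia
So 2 of 9 rows are dropped.

SQL:
SELECT a.title, b.name AS agent
FROM tickets a
INNER JOIN agents b ON a.agent_id = b.id

Result:
title          | agent 
---------------+-------
Wrong total    | Eve   
Null pointer   | Sam   
Slow page load | Olivia
Export error   | Fiona 
Crash on save  | Sam   
Race condition | Eve   
Bad redirect   | Olivia


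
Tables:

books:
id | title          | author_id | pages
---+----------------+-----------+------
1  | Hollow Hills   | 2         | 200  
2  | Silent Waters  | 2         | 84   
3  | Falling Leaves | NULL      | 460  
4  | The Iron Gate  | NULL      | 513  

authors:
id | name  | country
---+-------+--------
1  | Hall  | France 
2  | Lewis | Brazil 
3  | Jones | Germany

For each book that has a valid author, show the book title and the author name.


INNER JOIN keeps only books rows whose author_id matches an id in authors. Walk through each book:
  - book 1 (Hollow Hills): author_id=2 -> matches Lewis
  - book 2 (Silent Waters): author_id=2 -> matches Lewis
  - book 3 (Falling Leaves): author_id=NULL, no match -> dropped
  - book 4 (The Iron Gate): author_id=NULL, no match -> dropped
So 2 of 4 rows are dropped.

SQL:
SELECT a.title, b.name AS author
FROM books a
INNER JOIN authors b ON a.author_id = b.id

Result:
title         | author
--------------+-------
Hollow Hills  | Lewis 
Silent Waters | Lewis 


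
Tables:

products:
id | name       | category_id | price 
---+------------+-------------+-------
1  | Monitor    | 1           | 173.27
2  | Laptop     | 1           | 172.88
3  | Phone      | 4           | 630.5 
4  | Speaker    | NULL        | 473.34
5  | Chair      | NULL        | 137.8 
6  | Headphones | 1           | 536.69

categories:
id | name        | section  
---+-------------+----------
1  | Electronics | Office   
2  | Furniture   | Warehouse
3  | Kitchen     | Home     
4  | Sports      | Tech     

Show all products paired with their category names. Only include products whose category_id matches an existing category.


INNER JOIN keeps only products rows whose category_id matches an id in categories. Walk through each product:
  - product 1 (Monitor): category_id=1 -> matches Electronics
  - product 2 (Laptop): category_id=1 -> matches Electronics
  - product 3 (Phone): category_id=4 -> matches Sports
  - product 4 (Speaker): category_id=NULL, no match -> dropped
  - product 5 (Chair): category_id=NULL, no match -> dropped
  - product 6 (Headphones): category_id=1 -> matches Electronics
So 2 of 6 rows are dropped.

SQL:
SELECT a.name, b.name AS category
FROM products a
INNER JOIN categories b ON a.category_id = b.id

Result:
name       | category   
-----------+------------
Monitor    | Electronics
Laptop     | Electronics
Phone      | Sports     
Headphones | Electronics


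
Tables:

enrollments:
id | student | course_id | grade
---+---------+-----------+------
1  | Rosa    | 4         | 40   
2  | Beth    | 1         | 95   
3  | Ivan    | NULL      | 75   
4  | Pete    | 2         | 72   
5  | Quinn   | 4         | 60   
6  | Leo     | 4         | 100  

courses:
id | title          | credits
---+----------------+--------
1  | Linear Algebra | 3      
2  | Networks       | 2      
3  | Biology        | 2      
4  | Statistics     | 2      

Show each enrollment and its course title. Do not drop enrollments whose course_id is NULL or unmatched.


LEFT JOIN keeps every row from enrollments (the left table); where course_id has no match in courses, the course columns become NULL. Walk through each enrollment:
  - enrollment 1 (Rosa): course_id=4 -> matches Statistics
  - enrollment 2 (Beth): course_id=1 -> matches Linear Algebra
  - enrollment 3 (Ivan): course_id=NULL, no match -> kept with NULL
  - enrollment 4 (Pete): course_id=2 -> matches Networks
  - enrollment 5 (Quinn): course_id=4 -> matches Statistics
  - enrollment 6 (Leo): course_id=4 -> matches Statistics
All 6 rows appear; 1 has NULL course.

SQL:
SELECT a.student, b.title AS course
FROM enrollments a
LEFT JOIN courses b ON a.course_id = b.id

Result:
student | course        
--------+---------------
Rosa    | Statistics    
Beth    | Linear Algebra
Ivan    | NULL          
Pete    | Networks      
Quinn   | Statistics    
Leo     | Statistics    


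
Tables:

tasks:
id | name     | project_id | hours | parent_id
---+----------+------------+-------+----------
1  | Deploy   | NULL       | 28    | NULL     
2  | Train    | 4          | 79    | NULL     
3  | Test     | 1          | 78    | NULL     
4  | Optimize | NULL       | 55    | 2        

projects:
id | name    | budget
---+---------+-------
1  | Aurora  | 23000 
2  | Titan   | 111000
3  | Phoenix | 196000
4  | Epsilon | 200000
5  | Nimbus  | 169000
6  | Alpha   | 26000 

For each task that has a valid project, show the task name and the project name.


INNER JOIN keeps only tasks rows whose project_id matches an id in projects. Walk through each task:
  - task 1 (Deploy): project_id=NULL, no match -> dropped
  - task 2 (Train): project_id=4 -> matches Epsilon
  - task 3 (Test): project_id=1 -> matches Aurora
  - task 4 (Optimize): project_id=NULL, no match -> dropped
So 2 of 4 rows are dropped.

SQL:
SELECT a.name, b.name AS project
FROM tasks a
INNER JOIN projects b ON a.project_id = b.id

Result:
name  | project
------+--------
Train | Epsilon
Test  | Aurora 


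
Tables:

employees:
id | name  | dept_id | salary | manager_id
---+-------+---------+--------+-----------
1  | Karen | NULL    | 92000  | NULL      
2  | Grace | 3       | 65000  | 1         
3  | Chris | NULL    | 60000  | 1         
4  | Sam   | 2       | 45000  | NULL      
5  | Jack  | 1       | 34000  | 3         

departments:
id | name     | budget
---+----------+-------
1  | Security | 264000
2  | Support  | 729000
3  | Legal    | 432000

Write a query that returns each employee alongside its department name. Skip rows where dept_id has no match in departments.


INNER JOIN keeps only employees rows whose dept_id matches an id in departments. Walk through each employee:
  - employee 1 (Karen): dept_id=NULL, no match -> dropped
  - employee 2 (Grace): dept_id=3 -> matches Legal
  - employee 3 (Chris): dept_id=NULL, no match -> dropped
  - employee 4 (Sam): dept_id=2 -> matches Support
  - employee 5 (Jack): dept_id=1 -> matches Security
So 2 of 5 rows are dropped.

SQL:
SELECT a.name, b.name AS department
FROM employees a
INNER JOIN departments b ON a.dept_id = b.id

Result:
name  | department
------+-----------
Grace | Legal     
Sam   | Support   
Jack  | Security  


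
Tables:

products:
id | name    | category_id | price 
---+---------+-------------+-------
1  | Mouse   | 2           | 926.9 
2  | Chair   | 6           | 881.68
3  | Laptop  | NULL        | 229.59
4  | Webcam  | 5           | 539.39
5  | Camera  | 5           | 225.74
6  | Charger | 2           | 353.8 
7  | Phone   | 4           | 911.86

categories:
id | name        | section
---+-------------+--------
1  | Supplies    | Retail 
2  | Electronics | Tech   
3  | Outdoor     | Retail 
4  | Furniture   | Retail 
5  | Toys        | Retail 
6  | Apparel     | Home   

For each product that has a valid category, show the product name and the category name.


INNER JOIN keeps only products rows whose category_id matches an id in categories. Walk through each product:
  - product 1 (Mouse): category_id=2 -> matches Electronics
  - product 2 (Chair): category_id=6 -> matches Apparel
  - product 3 (Laptop): category_id=NULL, no match -> dropped
  - product 4 (Webcam): category_id=5 -> matches Toys
  - product 5 (Camera): category_id=5 -> matches Toys
  - product 6 (Charger): category_id=2 -> matches Electronics
  - product 7 (Phone): category_id=4 -> matches Furniture
So 1 of 7 rows is dropped.

SQL:
SELECT a.name, b.name AS category
FROM products a
INNER JOIN categories b ON a.category_id = b.id

Result:
name    | category   
--------+------------
Mouse   | Electronics
Chair   | Apparel    
Webcam  | Toys       
Camera  | Toys       
Charger | Electronics
Phone   | Furniture  


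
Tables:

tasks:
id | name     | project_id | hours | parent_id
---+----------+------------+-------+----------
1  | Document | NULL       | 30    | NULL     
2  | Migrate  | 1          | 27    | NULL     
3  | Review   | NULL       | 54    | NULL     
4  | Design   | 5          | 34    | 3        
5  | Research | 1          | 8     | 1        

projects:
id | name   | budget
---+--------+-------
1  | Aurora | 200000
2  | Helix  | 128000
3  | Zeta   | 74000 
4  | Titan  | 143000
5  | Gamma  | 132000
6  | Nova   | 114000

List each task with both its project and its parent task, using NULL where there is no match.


Two LEFT JOINs from the same base table tasks: one to projects via project_id, one to tasks itself via parent_id. Both are LEFT so every task is preserved.
Match against projects:
  - task 1 (Document): project_id=NULL, no match -> kept with NULL
  - task 2 (Migrate): project_id=1 -> matches Aurora
  - task 3 (Review): project_id=NULL, no match -> kept with NULL
  - task 4 (Design): project_id=5 -> matches Gamma
  - task 5 (Research): project_id=1 -> matches Aurora
Match against tasks (self):
  - task 1 (Document): parent_id=NULL -> NULL
  - task 2 (Migrate): parent_id=NULL -> NULL
  - task 3 (Review): parent_id=NULL -> NULL
  - task 4 (Design): parent_id=3 -> Review
  - task 5 (Research): parent_id=1 -> Document

SQL:
SELECT a.name, b.name AS project, c.name AS parent
FROM tasks a
LEFT JOIN projects b ON a.project_id = b.id
LEFT JOIN tasks c ON a.parent_id = c.id

Result:
name     | project | parent  
---------+---------+---------
Document | NULL    | NULL    
Migrate  | Aurora  | NULL    
Review   | NULL    | NULL    
Design   | Gamma   | Review  
Research | Aurora  | Document


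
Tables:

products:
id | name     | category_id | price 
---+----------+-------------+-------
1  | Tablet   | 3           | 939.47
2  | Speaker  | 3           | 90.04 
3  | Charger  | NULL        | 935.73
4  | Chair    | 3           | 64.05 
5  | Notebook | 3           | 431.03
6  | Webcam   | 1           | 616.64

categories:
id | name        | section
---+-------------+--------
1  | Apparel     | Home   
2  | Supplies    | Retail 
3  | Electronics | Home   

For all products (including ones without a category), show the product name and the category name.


LEFT JOIN keeps every row from products (the left table); where category_id has no match in categories, the category columns become NULL. Walk through each product:
  - product 1 (Tablet): category_id=3 -> matches Electronics
  - product 2 (Speaker): category_id=3 -> matches Electronics
  - product 3 (Charger): category_id=NULL, no match -> kept with NULL
  - product 4 (Chair): category_id=3 -> matches Electronics
  - product 5 (Notebook): category_id=3 -> matches Electronics
  - product 6 (Webcam): category_id=1 -> matches Apparel
All 6 rows appear; 1 has NULL category.

SQL:
SELECT a.name, b.name AS category
FROM products a
LEFT JOIN categories b ON a.category_id = b.id

Result:
name     | category   
---------+------------
Tablet   | Electronics
Speaker  | Electronics
Charger  | NULL       
Chair    | Electronics
Notebook | Electronics
Webcam   | Apparel    


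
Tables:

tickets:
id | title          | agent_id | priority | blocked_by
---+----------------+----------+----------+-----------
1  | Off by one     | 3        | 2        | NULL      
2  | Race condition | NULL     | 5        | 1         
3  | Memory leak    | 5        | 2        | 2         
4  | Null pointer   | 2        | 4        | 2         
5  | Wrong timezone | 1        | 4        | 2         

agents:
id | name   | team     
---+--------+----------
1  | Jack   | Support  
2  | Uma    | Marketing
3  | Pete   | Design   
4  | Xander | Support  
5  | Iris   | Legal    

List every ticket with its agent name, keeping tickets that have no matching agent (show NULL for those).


LEFT JOIN keeps every row from tickets (the left table); where agent_id has no match in agents, the agent columns become NULL. Walk through each ticket:
  - ticket 1 (Off by one): agent_id=3 -> matches Pete
  - ticket 2 (Race condition): agent_id=NULL, no match -> kept with NULL
  - ticket 3 (Memory leak): agent_id=5 -> matches Iris
  - ticket 4 (Null pointer): agent_id=2 -> matches Uma
  - ticket 5 (Wrong timezone): agent_id=1 -> matches Jack
All 5 rows appear; 1 has NULL agent.

SQL:
SELECT a.title, b.name AS agent
FROM tickets a
LEFT JOIN agents b ON a.agent_id = b.id

Result:
title          | agent
---------------+------
Off by one     | Pete 
Race condition | NULL 
Memory leak    | Iris 
Null pointer   | Uma  
Wrong timezone | Jack 


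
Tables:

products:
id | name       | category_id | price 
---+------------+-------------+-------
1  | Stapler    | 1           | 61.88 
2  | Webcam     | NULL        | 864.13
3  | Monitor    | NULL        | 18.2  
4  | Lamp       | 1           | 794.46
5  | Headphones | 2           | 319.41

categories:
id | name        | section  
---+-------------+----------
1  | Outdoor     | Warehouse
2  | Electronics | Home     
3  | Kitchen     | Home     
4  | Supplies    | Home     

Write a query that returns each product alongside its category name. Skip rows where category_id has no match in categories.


INNER JOIN keeps only products rows whose category_id matches an id in categories. Walk through each product:
  - product 1 (Stapler): category_id=1 -> matches Outdoor
  - product 2 (Webcam): category_id=NULL, no match -> dropped
  - product 3 (Monitor): category_id=NULL, no match -> dropped
  - product 4 (Lamp): category_id=1 -> matches Outdoor
  - product 5 (Headphones): category_id=2 -> matches Electronics
So 2 of 5 rows are dropped.

SQL:
SELECT a.name, b.name AS category
FROM products a
INNER JOIN categories b ON a.category_id = b.id

Result:
name       | category   
-----------+------------
Stapler    | Outdoor    
Lamp       | Outdoor    
Headphones | Electronics


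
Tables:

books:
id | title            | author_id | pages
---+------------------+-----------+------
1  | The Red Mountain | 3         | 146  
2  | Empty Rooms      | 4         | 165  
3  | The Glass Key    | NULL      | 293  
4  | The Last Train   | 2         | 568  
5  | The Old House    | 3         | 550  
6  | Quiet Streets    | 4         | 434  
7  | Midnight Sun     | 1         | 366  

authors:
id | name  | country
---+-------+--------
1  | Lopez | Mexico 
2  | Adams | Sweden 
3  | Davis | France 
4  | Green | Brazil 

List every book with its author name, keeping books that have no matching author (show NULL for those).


LEFT JOIN keeps every row from books (the left table); where author_id has no match in authors, the author columns become NULL. Walk through each book:
  - book 1 (The Red Mountain): author_id=3 -> matches Davis
  - book 2 (Empty Rooms): author_id=4 -> matches Green
  - book 3 (The Glass Key): author_id=NULL, no match -> kept with NULL
  - book 4 (The Last Train): author_id=2 -> matches Adams
  - book 5 (The Old House): author_id=3 -> matches Davis
  - book 6 (Quiet Streets): author_id=4 -> matches Green
  - book 7 (Midnight Sun): author_id=1 -> matches Lopez
All 7 rows appear; 1 has NULL author.

SQL:
SELECT a.title, b.name AS author
FROM books a
LEFT JOIN authors b ON a.author_id = b.id

Result:
title            | author
-----------------+-------
The Red Mountain | Davis 
Empty Rooms      | Green 
The Glass Key    | NULL  
The Last Train   | Adams 
The Old House    | Davis 
Quiet Streets    | Green 
Midnight Sun     | Lopez 


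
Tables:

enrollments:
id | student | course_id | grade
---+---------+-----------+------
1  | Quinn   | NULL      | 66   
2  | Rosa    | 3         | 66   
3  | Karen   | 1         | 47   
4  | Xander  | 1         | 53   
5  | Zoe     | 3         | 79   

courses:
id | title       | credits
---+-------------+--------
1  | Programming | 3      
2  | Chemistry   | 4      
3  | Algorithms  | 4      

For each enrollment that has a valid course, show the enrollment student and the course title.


INNER JOIN keeps only enrollments rows whose course_id matches an id in courses. Walk through each enrollment:
  - enrollment 1 (Quinn): course_id=NULL, no match -> dropped
  - enrollment 2 (Rosa): course_id=3 -> matches Algorithms
  - enrollment 3 (Karen): course_id=1 -> matches Programming
  - enrollment 4 (Xander): course_id=1 -> matches Programming
  - enrollment 5 (Zoe): course_id=3 -> matches Algorithms
So 1 of 5 rows is dropped.

SQL:
SELECT a.student, b.title AS course
FROM enrollments a
INNER JOIN courses b ON a.course_id = b.id

Result:
student | course     
--------+------------
Rosa    | Algorithms 
Karen   | Programming
Xander  | Programming
Zoe     | Algorithms 


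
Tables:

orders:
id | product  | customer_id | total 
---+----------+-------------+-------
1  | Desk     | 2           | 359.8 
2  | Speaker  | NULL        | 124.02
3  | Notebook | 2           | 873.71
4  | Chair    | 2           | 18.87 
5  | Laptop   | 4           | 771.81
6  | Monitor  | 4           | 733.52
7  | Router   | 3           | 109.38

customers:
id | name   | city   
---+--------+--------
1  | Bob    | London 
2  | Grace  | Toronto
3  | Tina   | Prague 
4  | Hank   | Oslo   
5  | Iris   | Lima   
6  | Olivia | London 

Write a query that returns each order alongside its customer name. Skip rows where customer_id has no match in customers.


INNER JOIN keeps only orders rows whose customer_id matches an id in customers. Walk through each order:
  - order 1 (Desk): customer_id=2 -> matches Grace
  - order 2 (Speaker): customer_id=NULL, no match -> dropped
  - order 3 (Notebook): customer_id=2 -> matches Grace
  - order 4 (Chair): customer_id=2 -> matches Grace
  - order 5 (Laptop): customer_id=4 -> matches Hank
  - order 6 (Monitor): customer_id=4 -> matches Hank
  - order 7 (Router): customer_id=3 -> matches Tina
So 1 of 7 rows is dropped.

SQL:
SELECT a.product, b.name AS customer
FROM orders a
INNER JOIN customers b ON a.customer_id = b.id

Result:
product  | customer
---------+---------
Desk     | Grace   
Notebook | Grace   
Chair    | Grace   
Laptop   | Hank    
Monitor  | Hank    
Router   | Tina    


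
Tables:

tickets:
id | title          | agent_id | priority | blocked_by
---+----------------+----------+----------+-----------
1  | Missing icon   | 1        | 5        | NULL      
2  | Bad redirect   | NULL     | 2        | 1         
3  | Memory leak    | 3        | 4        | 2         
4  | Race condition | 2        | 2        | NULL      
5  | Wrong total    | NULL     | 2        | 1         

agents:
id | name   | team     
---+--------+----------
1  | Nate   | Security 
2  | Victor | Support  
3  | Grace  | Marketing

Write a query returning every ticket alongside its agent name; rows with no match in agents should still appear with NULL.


LEFT JOIN keeps every row from tickets (the left table); where agent_id has no match in agents, the agent columns become NULL. Walk through each ticket:
  - ticket 1 (Missing icon): agent_id=1 -> matches Nate
  - ticket 2 (Bad redirect): agent_id=NULL, no match -> kept with NULL
  - ticket 3 (Memory leak): agent_id=3 -> matches Grace
  - ticket 4 (Race condition): agent_id=2 -> matches Victor
  - ticket 5 (Wrong total): agent_id=NULL, no match -> kept with NULL
All 5 rows appear; 2 have NULL agent.

SQL:
SELECT a.title, b.name AS agent
FROM tickets a
LEFT JOIN agents b ON a.agent_id = b.id

Result:
title          | agent 
---------------+-------
Missing icon   | Nate  
Bad redirect   | NULL  
Memory leak    | Grace 
Race condition | Victor
Wrong total    | NULL  


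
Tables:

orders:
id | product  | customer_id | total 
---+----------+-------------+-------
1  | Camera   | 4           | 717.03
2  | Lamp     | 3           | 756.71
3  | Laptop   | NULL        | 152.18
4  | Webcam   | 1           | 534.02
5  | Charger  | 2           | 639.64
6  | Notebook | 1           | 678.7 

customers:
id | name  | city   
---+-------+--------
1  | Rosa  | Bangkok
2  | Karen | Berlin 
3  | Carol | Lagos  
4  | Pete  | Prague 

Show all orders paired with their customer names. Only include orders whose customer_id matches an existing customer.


INNER JOIN keeps only orders rows whose customer_id matches an id in customers. Walk through each order:
  - order 1 (Camera): customer_id=4 -> matches Pete
  - order 2 (Lamp): customer_id=3 -> matches Carol
  - order 3 (Laptop): customer_id=NULL, no match -> dropped
  - order 4 (Webcam): customer_id=1 -> matches Rosa
  - order 5 (Charger): customer_id=2 -> matches Karen
  - order 6 (Notebook): customer_id=1 -> matches Rosa
So 1 of 6 rows is dropped.

SQL:
SELECT a.product, b.name AS customer
FROM orders a
INNER JOIN customers b ON a.customer_id = b.id

Result:
product  | customer
---------+---------
Camera   | Pete    
Lamp     | Carol   
Webcam   | Rosa    
Charger  | Karen   
Notebook | Rosa    


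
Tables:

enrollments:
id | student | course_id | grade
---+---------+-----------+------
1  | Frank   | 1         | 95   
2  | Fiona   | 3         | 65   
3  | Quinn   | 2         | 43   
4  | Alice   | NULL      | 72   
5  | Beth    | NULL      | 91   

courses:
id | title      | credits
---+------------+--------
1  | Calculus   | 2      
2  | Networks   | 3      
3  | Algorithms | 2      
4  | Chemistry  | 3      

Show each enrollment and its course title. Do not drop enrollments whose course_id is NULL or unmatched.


LEFT JOIN keeps every row from enrollments (the left table); where course_id has no match in courses, the course columns become NULL. Walk through each enrollment:
  - enrollment 1 (Frank): course_id=1 -> matches Calculus
  - enrollment 2 (Fiona): course_id=3 -> matches Algorithms
  - enrollment 3 (Quinn): course_id=2 -> matches Networks
  - enrollment 4 (Alice): course_id=NULL, no match -> kept with NULL
  - enrollment 5 (Beth): course_id=NULL, no match -> kept with NULL
All 5 rows appear; 2 have NULL course.

SQL:
SELECT a.student, b.title AS course
FROM enrollments a
LEFT JOIN courses b ON a.course_id = b.id

Result:
student | course    
--------+-----------
Frank   | Calculus  
Fiona   | Algorithms
Quinn   | Networks  
Alice   | NULL      
Beth    | NULL      


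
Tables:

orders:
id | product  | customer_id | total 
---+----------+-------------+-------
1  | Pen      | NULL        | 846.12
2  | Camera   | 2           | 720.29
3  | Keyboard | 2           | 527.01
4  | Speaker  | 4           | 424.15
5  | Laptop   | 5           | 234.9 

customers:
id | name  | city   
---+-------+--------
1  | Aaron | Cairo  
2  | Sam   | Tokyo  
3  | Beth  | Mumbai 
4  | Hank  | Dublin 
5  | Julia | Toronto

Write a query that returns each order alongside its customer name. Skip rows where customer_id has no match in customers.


INNER JOIN keeps only orders rows whose customer_id matches an id in customers. Walk through each order:
  - order 1 (Pen): customer_id=NULL, no match -> dropped
  - order 2 (Camera): customer_id=2 -> matches Sam
  - order 3 (Keyboard): customer_id=2 -> matches Sam
  - order 4 (Speaker): customer_id=4 -> matches Hank
  - order 5 (Laptop): customer_id=5 -> matches Julia
So 1 of 5 rows is dropped.

SQL:
SELECT a.product, b.name AS customer
FROM orders a
INNER JOIN customers b ON a.customer_id = b.id

Result:
product  | customer
---------+---------
Camera   | Sam     
Keyboard | Sam     
Speaker  | Hank    
Laptop   | Julia   


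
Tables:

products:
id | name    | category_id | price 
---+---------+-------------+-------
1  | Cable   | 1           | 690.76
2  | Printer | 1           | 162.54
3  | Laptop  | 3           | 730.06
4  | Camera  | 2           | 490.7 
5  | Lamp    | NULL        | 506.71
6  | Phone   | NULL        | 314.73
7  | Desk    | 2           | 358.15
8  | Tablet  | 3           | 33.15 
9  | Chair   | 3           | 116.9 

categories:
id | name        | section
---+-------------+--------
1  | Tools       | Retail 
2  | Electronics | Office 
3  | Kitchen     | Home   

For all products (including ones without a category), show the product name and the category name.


LEFT JOIN keeps every row from products (the left table); where category_id has no match in categories, the category columns become NULL. Walk through each product:
  - product 1 (Cable): category_id=1 -> matches Tools
  - product 2 (Printer): category_id=1 -> matches Tools
  - product 3 (Laptop): category_id=3 -> matches Kitchen
  - product 4 (Camera): category_id=2 -> matches Electronics
  - product 5 (Lamp): category_id=NULL, no match -> kept with NULL
  - product 6 (Phone): category_id=NULL, no match -> kept with NULL
  - product 7 (Desk): category_id=2 -> matches Electronics
  - product 8 (Tablet): category_id=3 -> matches Kitchen
  - product 9 (Chair): category_id=3 -> matches Kitchen
All 9 rows appear; 2 have NULL category.

SQL:
SELECT a.name, b.name AS category
FROM products a
LEFT JOIN categories b ON a.category_id = b.id

Result:
name    | category   
--------+------------
Cable   | Tools      
Printer | Tools      
Laptop  | Kitchen    
Camera  | Electronics
Lamp    | NULL       
Phone   | NULL       
Desk    | Electronics
Tablet  | Kitchen    
Chair   | Kitchen    


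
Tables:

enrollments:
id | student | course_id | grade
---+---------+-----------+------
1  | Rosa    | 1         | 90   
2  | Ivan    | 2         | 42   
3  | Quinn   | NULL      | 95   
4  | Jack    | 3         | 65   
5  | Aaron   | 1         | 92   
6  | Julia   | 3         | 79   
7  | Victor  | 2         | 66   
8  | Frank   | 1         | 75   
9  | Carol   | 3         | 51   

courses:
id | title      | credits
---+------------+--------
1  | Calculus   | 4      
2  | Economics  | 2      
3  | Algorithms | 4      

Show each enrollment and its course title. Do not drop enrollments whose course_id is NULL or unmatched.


LEFT JOIN keeps every row from enrollments (the left table); where course_id has no match in courses, the course columns become NULL. Walk through each enrollment:
  - enrollment 1 (Rosa): course_id=1 -> matches Calculus
  - enrollment 2 (Ivan): course_id=2 -> matches Economics
  - enrollment 3 (Quinn): course_id=NULL, no match -> kept with NULL
  - enrollment 4 (Jack): course_id=3 -> matches Algorithms
  - enrollment 5 (Aaron): course_id=1 -> matches Calculus
  - enrollment 6 (Julia): course_id=3 -> matches Algorithms
  - enrollment 7 (Victor): course_id=2 -> matches Economics
  - enrollment 8 (Frank): course_id=1 -> matches Calculus
  - enrollment 9 (Carol): course_id=3 -> matches Algorithms
All 9 rows appear; 1 has NULL course.

SQL:
SELECT a.student, b.title AS course
FROM enrollments a
LEFT JOIN courses b ON a.course_id = b.id

Result:
student | course    
--------+-----------
Rosa    | Calculus  
Ivan    | Economics 
Quinn   | NULL      
Jack    | Algorithms
Aaron   | Calculus  
Julia   | Algorithms
Victor  | Economics 
Frank   | Calculus  
Carol   | Algorithms


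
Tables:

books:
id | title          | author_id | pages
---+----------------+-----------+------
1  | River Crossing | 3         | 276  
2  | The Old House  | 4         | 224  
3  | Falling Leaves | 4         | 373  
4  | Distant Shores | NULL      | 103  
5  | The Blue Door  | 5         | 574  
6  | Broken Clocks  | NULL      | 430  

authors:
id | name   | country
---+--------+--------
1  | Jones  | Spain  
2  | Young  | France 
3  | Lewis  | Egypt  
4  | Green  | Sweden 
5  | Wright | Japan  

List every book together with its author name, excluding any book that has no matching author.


INNER JOIN keeps only books rows whose author_id matches an id in authors. Walk through each book:
  - book 1 (River Crossing): author_id=3 -> matches Lewis
  - book 2 (The Old House): author_id=4 -> matches Green
  - book 3 (Falling Leaves): author_id=4 -> matches Green
  - book 4 (Distant Shores): author_id=NULL, no match -> dropped
  - book 5 (The Blue Door): author_id=5 -> matches Wright
  - book 6 (Broken Clocks): author_id=NULL, no match -> dropped
So 2 of 6 rows are dropped.

SQL:
SELECT a.title, b.name AS author
FROM books a
INNER JOIN authors b ON a.author_id = b.id

Result:
title          | author
---------------+-------
River Crossing | Lewis 
The Old House  | Green 
Falling Leaves | Green 
The Blue Door  | Wright


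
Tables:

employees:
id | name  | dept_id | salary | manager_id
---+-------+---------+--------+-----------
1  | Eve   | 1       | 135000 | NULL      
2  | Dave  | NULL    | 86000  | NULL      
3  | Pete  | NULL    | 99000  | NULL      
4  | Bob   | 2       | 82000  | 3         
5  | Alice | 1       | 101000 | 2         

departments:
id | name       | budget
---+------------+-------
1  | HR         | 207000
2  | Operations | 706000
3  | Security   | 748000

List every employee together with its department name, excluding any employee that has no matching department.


INNER JOIN keeps only employees rows whose dept_id matches an id in departments. Walk through each employee:
  - employee 1 (Eve): dept_id=1 -> matches HR
  - employee 2 (Dave): dept_id=NULL, no match -> dropped
  - employee 3 (Pete): dept_id=NULL, no match -> dropped
  - employee 4 (Bob): dept_id=2 -> matches Operations
  - employee 5 (Alice): dept_id=1 -> matches HR
So 2 of 5 rows are dropped.

SQL:
SELECT a.name, b.name AS department
FROM employees a
INNER JOIN departments b ON a.dept_id = b.id

Result:
name  | department
------+-----------
Eve   | HR        
Bob   | Operations
Alice | HR        


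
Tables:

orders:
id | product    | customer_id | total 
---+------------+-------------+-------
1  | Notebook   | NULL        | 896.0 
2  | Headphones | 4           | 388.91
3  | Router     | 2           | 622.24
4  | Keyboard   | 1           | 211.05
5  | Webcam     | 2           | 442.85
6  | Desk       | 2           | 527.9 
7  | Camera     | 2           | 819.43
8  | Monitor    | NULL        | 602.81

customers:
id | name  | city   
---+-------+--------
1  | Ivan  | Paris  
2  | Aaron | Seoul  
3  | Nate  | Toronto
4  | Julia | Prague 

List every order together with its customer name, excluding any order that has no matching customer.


INNER JOIN keeps only orders rows whose customer_id matches an id in customers. Walk through each order:
  - order 1 (Notebook): customer_id=NULL, no match -> dropped
  - order 2 (Headphones): customer_id=4 -> matches Julia
  - order 3 (Router): customer_id=2 -> matches Aaron
  - order 4 (Keyboard): customer_id=1 -> matches Ivan
  - order 5 (Webcam): customer_id=2 -> matches Aaron
  - order 6 (Desk): customer_id=2 -> matches Aaron
  - order 7 (Camera): customer_id=2 -> matches Aaron
  - order 8 (Monitor): customer_id=NULL, no match -> dropped
So 2 of 8 rows are dropped.

SQL:
SELECT a.product, b.name AS customer
FROM orders a
INNER JOIN customers b ON a.customer_id = b.id

Result:
product    | customer
-----------+---------
Headphones | Julia   
Router     | Aaron   
Keyboard   | Ivan    
Webcam     | Aaron   
Desk       | Aaron   
Camera     | Aaron   


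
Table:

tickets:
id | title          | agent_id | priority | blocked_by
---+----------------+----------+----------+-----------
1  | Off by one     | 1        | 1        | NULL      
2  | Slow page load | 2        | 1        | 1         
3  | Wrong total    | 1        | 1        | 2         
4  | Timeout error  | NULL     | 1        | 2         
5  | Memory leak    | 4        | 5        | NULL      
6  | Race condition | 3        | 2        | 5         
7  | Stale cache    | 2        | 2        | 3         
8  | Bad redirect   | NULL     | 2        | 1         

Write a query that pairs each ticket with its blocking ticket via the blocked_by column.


This is a self-join: tickets is joined to a second copy of itself, matching each row's blocked_by to another row's id. Use LEFT JOIN so rows with blocked_by=NULL are kept.
  - ticket 1 (Off by one): blocked_by=NULL -> NULL
  - ticket 2 (Slow page load): blocked_by=1 -> Off by one
  - ticket 3 (Wrong total): blocked_by=2 -> Slow page load
  - ticket 4 (Timeout error): blocked_by=2 -> Slow page load
  - ticket 5 (Memory leak): blocked_by=NULL -> NULL
  - ticket 6 (Race condition): blocked_by=5 -> Memory leak
  - ticket 7 (Stale cache): blocked_by=3 -> Wrong total
  - ticket 8 (Bad redirect): blocked_by=1 -> Off by one

SQL:
SELECT a.title AS item, b.title AS blocked_by
FROM tickets a
LEFT JOIN tickets b ON a.blocked_by = b.id

Result:
item           | blocked_by    
---------------+---------------
Off by one     | NULL          
Slow page load | Off by one    
Wrong total    | Slow page load
Timeout error  | Slow page load
Memory leak    | NULL          
Race condition | Memory leak   
Stale cache    | Wrong total   
Bad redirect   | Off by one    


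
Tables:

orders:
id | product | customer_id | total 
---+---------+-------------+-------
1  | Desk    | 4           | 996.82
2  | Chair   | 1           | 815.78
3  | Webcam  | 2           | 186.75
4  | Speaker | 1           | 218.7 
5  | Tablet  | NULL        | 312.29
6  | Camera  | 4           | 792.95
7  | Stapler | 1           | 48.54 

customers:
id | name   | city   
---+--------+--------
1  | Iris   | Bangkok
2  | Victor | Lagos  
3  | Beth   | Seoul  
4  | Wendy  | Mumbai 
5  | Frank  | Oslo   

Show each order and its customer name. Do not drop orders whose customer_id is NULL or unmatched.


LEFT JOIN keeps every row from orders (the left table); where customer_id has no match in customers, the customer columns become NULL. Walk through each order:
  - order 1 (Desk): customer_id=4 -> matches Wendy
  - order 2 (Chair): customer_id=1 -> matches Iris
  - order 3 (Webcam): customer_id=2 -> matches Victor
  - order 4 (Speaker): customer_id=1 -> matches Iris
  - order 5 (Tablet): customer_id=NULL, no match -> kept with NULL
  - order 6 (Camera): customer_id=4 -> matches Wendy
  - order 7 (Stapler): customer_id=1 -> matches Iris
All 7 rows appear; 1 has NULL customer.

SQL:
SELECT a.product, b.name AS customer
FROM orders a
LEFT JOIN customers b ON a.customer_id = b.id

Result:
product | customer
--------+---------
Desk    | Wendy   
Chair   | Iris    
Webcam  | Victor  
Speaker | Iris    
Tablet  | NULL    
Camera  | Wendy   
Stapler | Iris    


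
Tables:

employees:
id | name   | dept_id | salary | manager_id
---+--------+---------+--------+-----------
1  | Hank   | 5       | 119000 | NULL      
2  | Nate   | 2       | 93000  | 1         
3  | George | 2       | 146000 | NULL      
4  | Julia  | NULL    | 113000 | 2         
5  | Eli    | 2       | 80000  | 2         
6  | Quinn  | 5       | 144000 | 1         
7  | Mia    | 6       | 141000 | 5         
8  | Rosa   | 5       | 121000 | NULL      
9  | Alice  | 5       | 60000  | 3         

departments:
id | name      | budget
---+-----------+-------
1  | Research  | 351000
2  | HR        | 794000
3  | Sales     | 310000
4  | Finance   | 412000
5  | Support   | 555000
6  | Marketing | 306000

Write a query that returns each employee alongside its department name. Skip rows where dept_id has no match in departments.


INNER JOIN keeps only employees rows whose dept_id matches an id in departments. Walk through each employee:
  - employee 1 (Hank): dept_id=5 -> matches Support
  - employee 2 (Nate): dept_id=2 -> matches HR
  - employee 3 (George): dept_id=2 -> matches HR
  - employee 4 (Julia): dept_id=NULL, no match -> dropped
  - employee 5 (Eli): dept_id=2 -> matches HR
  - employee 6 (Quinn): dept_id=5 -> matches Support
  - employee 7 (Mia): dept_id=6 -> matches Marketing
  - employee 8 (Rosa): dept_id=5 -> matches Support
  - employee 9 (Alice): dept_id=5 -> matches Support
So 1 of 9 rows is dropped.

SQL:
SELECT a.name, b.name AS department
FROM employees a
INNER JOIN departments b ON a.dept_id = b.id

Result:
name   | department
-------+-----------
Hank   | Support   
Nate   | HR        
George | HR        
Eli    | HR        
Quinn  | Support   
Mia    | Marketing 
Rosa   | Support   
Alice  | Support   
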